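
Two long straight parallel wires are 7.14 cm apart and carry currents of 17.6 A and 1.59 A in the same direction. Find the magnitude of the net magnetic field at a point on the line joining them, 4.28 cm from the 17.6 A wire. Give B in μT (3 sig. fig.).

B ≈ 71.1 μT

Each long wire gives B = μ₀I/(2πd). Distances are d₁ = 0.0428 m and d₂ = 0.0286 m.
B₁ = 8.22×10⁻⁵ T, B₂ = 1.11×10⁻⁵ T.
Between parallel currents the two contributions point in opposite directions, so they subtract. B = |B₁ − B₂| = |8.22×10⁻⁵ − 1.11×10⁻⁵| = 7.11×10⁻⁵ T.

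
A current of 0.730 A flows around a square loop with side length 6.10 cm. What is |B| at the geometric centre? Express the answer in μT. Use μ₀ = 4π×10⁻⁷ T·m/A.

Each side is a finite straight segment at perpendicular distance d = a/(2 tan(π/4)) = 0.0305 m from the centre, with end-angles ±π/4.
One side contributes B₁ = (μ₀I/4πd)·2 sin(π/4) = 3.38×10⁻⁶ T.
All 4 sides add in the same direction: B = 4 × 3.38×10⁻⁶ = 1.35×10⁻⁵ T.

B ≈ 13.5 μT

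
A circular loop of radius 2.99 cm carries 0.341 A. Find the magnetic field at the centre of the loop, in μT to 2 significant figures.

B ≈ 7.2 μT

At the centre of a circular loop the Biot–Savart law gives B = μ₀I/(2R).
B = (4π×10⁻⁷ × 0.341) / (2 × 0.0299) = 7.17×10⁻⁶ T.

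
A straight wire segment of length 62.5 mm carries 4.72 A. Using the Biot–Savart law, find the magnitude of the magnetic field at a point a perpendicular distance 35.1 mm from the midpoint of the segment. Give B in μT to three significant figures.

For a finite straight segment, B = (μ₀I/4πd)(sinθ₁ + sinθ₂), where θ₁, θ₂ are the angles from the perpendicular to each end.
The perpendicular from the point meets the wire at its midpoint, so each end is L/2 = 0.03125 m away along the wire.
sinθ₁ = 0.03125/√(0.03125²+0.0351²) = 0.6650; sinθ₂ = 0.03125/√(0.03125²+0.0351²) = 0.6650.
B = (4π×10⁻⁷ × 4.72) / (4π × 0.0351) × (0.6650 + 0.6650) = 1.79×10⁻⁵ T.

B ≈ 17.9 μT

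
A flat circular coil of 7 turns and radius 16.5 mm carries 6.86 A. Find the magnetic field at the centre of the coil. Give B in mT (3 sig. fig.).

B ≈ 1.83 mT

For an N-turn flat coil, B = Nμ₀I/(2R) with R = 0.0165 m.
B = 7 × 2.61×10⁻⁴ T = 1.83×10⁻³ T.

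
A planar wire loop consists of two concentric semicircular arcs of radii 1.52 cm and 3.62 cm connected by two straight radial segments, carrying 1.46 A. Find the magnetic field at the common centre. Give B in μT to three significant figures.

The radial connectors point toward the centre, so dl × r̂ = 0 and they contribute nothing.
Each semicircle gives μ₀I/(4R): inner arc 3.02×10⁻⁵ T, outer arc 1.27×10⁻⁵ T.
The two arcs carry current in opposite angular senses, so their fields oppose: B = |3.02×10⁻⁵ − 1.27×10⁻⁵| = 1.75×10⁻⁵ T.

B ≈ 17.5 μT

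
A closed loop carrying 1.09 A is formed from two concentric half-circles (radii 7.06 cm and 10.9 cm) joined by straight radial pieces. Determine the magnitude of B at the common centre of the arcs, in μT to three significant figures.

B ≈ 1.71 μT

The radial connectors point toward the centre, so dl × r̂ = 0 and they contribute nothing.
Each semicircle gives μ₀I/(4R): inner arc 4.85×10⁻⁶ T, outer arc 3.14×10⁻⁶ T.
The two arcs carry current in opposite angular senses, so their fields oppose: B = |4.85×10⁻⁶ − 3.14×10⁻⁶| = 1.71×10⁻⁶ T.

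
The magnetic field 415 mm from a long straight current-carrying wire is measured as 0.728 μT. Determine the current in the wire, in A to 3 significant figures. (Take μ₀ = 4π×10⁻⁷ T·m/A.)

For a long straight wire B = μ₀I/(2πd), so I = 2πdB/μ₀.
I = 2π × 0.415 × 7.28×10⁻⁷ / (4π×10⁻⁷) = 1.51 A.

I ≈ 1.51 A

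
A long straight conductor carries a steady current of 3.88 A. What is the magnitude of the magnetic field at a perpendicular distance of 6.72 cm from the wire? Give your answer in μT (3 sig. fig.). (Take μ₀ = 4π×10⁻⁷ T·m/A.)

For an infinitely long straight wire, B = μ₀I/(2πd).
B = (4π×10⁻⁷ × 3.88) / (2π × 0.0672) = 1.15×10⁻⁵ T.

B ≈ 11.5 μT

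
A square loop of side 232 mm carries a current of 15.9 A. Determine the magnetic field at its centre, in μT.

B ≈ 77.5 μT

Each side is a finite straight segment at perpendicular distance d = a/(2 tan(π/4)) = 0.116 m from the centre, with end-angles ±π/4.
One side contributes B₁ = (μ₀I/4πd)·2 sin(π/4) = 1.94×10⁻⁵ T.
All 4 sides add in the same direction: B = 4 × 1.94×10⁻⁵ = 7.75×10⁻⁵ T.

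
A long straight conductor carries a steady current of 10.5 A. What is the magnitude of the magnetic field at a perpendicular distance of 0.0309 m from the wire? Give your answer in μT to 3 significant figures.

For an infinitely long straight wire, B = μ₀I/(2πd).
B = (4π×10⁻⁷ × 10.5) / (2π × 0.0309) = 6.80×10⁻⁵ T.

B ≈ 68.0 μT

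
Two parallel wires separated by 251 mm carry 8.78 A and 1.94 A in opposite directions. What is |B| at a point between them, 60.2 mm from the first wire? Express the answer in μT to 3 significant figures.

B ≈ 31.2 μT

Each long wire gives B = μ₀I/(2πd). Distances are d₁ = 0.0602 m and d₂ = 0.1908 m.
B₁ = 2.92×10⁻⁵ T, B₂ = 2.03×10⁻⁶ T.
Between antiparallel currents both contributions point the same way, so they add. B = B₁ + B₂ = 2.92×10⁻⁵ + 2.03×10⁻⁶ = 3.12×10⁻⁵ T.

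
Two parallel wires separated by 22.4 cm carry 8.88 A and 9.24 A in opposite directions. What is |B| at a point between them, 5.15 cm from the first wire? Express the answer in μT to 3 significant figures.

Each long wire gives B = μ₀I/(2πd). Distances are d₁ = 0.0515 m and d₂ = 0.1725 m.
B₁ = 3.45×10⁻⁵ T, B₂ = 1.07×10⁻⁵ T.
Between antiparallel currents both contributions point the same way, so they add. B = B₁ + B₂ = 3.45×10⁻⁵ + 1.07×10⁻⁵ = 4.52×10⁻⁵ T.

B ≈ 45.2 μT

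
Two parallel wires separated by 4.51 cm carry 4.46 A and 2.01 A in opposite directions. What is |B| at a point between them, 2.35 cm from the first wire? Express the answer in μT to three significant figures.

Each long wire gives B = μ₀I/(2πd). Distances are d₁ = 0.0235 m and d₂ = 0.0216 m.
B₁ = 3.80×10⁻⁵ T, B₂ = 1.86×10⁻⁵ T.
Between antiparallel currents both contributions point the same way, so they add. B = B₁ + B₂ = 3.80×10⁻⁵ + 1.86×10⁻⁵ = 5.66×10⁻⁵ T.

B ≈ 56.6 μT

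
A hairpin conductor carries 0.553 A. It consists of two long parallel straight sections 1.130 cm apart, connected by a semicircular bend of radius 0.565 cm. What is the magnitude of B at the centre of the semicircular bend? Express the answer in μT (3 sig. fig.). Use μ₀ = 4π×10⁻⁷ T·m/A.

The semicircular arc contributes B_arc = μ₀I·π/(4πR) = μ₀I/(4R) = 3.07×10⁻⁵ T.
Each semi-infinite lead is at perpendicular distance R = 0.00565 m from the centre, with the perpendicular foot at its near end, so it contributes μ₀I/(4πR); both point the same way, together 1.96×10⁻⁵ T.
Arc and leads all point the same direction: B = 3.07×10⁻⁵ + 1.96×10⁻⁵ = 5.03×10⁻⁵ T.

B ≈ 50.3 μT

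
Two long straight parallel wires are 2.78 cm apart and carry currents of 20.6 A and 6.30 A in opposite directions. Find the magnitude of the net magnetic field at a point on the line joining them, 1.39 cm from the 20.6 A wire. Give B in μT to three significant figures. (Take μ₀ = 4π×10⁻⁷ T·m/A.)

B ≈ 387 μT

Each long wire gives B = μ₀I/(2πd). Distances are d₁ = 0.0139 m and d₂ = 0.0139 m.
B₁ = 2.96×10⁻⁴ T, B₂ = 9.06×10⁻⁵ T.
Between antiparallel currents both contributions point the same way, so they add. B = B₁ + B₂ = 2.96×10⁻⁴ + 9.06×10⁻⁵ = 3.87×10⁻⁴ T.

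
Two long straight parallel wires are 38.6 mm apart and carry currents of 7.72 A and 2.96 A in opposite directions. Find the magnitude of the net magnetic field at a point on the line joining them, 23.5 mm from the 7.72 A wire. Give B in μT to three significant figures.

Each long wire gives B = μ₀I/(2πd). Distances are d₁ = 0.0235 m and d₂ = 0.0151 m.
B₁ = 6.57×10⁻⁵ T, B₂ = 3.92×10⁻⁵ T.
Between antiparallel currents both contributions point the same way, so they add. B = B₁ + B₂ = 6.57×10⁻⁵ + 3.92×10⁻⁵ = 1.05×10⁻⁴ T.

B ≈ 105 μT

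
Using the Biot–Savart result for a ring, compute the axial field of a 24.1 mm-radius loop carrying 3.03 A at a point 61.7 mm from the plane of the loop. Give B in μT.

On the axis of a circular loop, B = μ₀IR² / [2(R²+z²)^(3/2)].
R² + z² = (0.0241)² + (0.0617)² = 0.004388 m², and (R²+z²)^(3/2) = 2.91×10⁻⁴ m³.
B = (4π×10⁻⁷ × 3.03 × 0.0005808) / (2 × 2.91×10⁻⁴) = 3.80×10⁻⁶ T.

B ≈ 3.80 μT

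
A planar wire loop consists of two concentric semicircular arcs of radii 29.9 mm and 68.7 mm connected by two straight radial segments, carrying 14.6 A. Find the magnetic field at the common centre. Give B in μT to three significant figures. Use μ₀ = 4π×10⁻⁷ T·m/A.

B ≈ 86.6 μT

The radial connectors point toward the centre, so dl × r̂ = 0 and they contribute nothing.
Each semicircle gives μ₀I/(4R): inner arc 1.53×10⁻⁴ T, outer arc 6.68×10⁻⁵ T.
The two arcs carry current in opposite angular senses, so their fields oppose: B = |1.53×10⁻⁴ − 6.68×10⁻⁵| = 8.66×10⁻⁵ T.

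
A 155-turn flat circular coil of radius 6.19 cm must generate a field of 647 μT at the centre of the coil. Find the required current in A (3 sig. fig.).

For an N-turn coil, B = Nμ₀I/(2R) with R = 0.0619 m, so I = 2RB/(Nμ₀) = 2 × 0.0619 × 6.47×10⁻⁴ / (155 × 4π×10⁻⁷) = 0.411 A.

I ≈ 0.411 A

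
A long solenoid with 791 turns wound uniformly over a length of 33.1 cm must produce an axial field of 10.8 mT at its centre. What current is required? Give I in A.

I ≈ 3.60 A

Inside a long solenoid B = μ₀nI with n = 2390 m⁻¹, so I = B/(μ₀n).
I = 1.08×10⁻² / (4π×10⁻⁷ × 2390) = 3.60 A.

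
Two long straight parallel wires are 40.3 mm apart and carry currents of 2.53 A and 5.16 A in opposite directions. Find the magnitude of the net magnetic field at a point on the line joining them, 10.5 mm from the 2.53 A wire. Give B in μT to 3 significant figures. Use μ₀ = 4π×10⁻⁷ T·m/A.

B ≈ 82.8 μT

Each long wire gives B = μ₀I/(2πd). Distances are d₁ = 0.0105 m and d₂ = 0.0298 m.
B₁ = 4.82×10⁻⁵ T, B₂ = 3.46×10⁻⁵ T.
Between antiparallel currents both contributions point the same way, so they add. B = B₁ + B₂ = 4.82×10⁻⁵ + 3.46×10⁻⁵ = 8.28×10⁻⁵ T.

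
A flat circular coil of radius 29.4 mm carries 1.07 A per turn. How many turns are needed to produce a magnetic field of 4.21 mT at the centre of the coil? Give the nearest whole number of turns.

N = 184

For an N-turn coil, B = Nμ₀I/(2R). A single turn gives B₁ = 2.29×10⁻⁵ T with R = 0.0294 m.
N = B/B₁ = 4.21×10⁻³ / 2.29×10⁻⁵ = 184.11.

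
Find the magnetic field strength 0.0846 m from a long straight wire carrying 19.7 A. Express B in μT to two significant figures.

For an infinitely long straight wire, B = μ₀I/(2πd).
B = (4π×10⁻⁷ × 19.7) / (2π × 0.0846) = 4.66×10⁻⁵ T.

B ≈ 47 μT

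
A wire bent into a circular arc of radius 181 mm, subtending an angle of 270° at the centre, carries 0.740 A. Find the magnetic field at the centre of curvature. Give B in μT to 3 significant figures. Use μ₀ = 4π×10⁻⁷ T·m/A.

B ≈ 1.93 μT

The Biot–Savart field of a circular arc at its centre is B = μ₀Iφ/(4πR), with φ = 4.712 rad.
B = (4π×10⁻⁷ × 0.740 × 4.712) / (4π × 0.181) = 1.93×10⁻⁶ T.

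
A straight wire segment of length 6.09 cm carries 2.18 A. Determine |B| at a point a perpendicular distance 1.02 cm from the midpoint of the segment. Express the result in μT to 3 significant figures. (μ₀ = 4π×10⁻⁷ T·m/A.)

For a finite straight segment, B = (μ₀I/4πd)(sinθ₁ + sinθ₂), where θ₁, θ₂ are the angles from the perpendicular to each end.
The perpendicular from the point meets the wire at its midpoint, so each end is L/2 = 0.03045 m away along the wire.
sinθ₁ = 0.03045/√(0.03045²+0.0102²) = 0.9482; sinθ₂ = 0.03045/√(0.03045²+0.0102²) = 0.9482.
B = (4π×10⁻⁷ × 2.18) / (4π × 0.0102) × (0.9482 + 0.9482) = 4.05×10⁻⁵ T.

B ≈ 40.5 μT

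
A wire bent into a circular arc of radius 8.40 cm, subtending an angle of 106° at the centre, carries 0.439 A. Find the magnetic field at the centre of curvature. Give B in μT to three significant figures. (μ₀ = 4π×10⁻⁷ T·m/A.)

The Biot–Savart field of a circular arc at its centre is B = μ₀Iφ/(4πR), with φ = 1.85 rad.
B = (4π×10⁻⁷ × 0.439 × 1.85) / (4π × 0.084) = 9.67×10⁻⁷ T.

B ≈ 0.967 μT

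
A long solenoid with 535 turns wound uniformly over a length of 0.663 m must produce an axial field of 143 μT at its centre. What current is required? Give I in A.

I ≈ 0.141 A

Inside a long solenoid B = μ₀nI with n = 806.9 m⁻¹, so I = B/(μ₀n).
I = 1.43×10⁻⁴ / (4π×10⁻⁷ × 806.9) = 0.141 A.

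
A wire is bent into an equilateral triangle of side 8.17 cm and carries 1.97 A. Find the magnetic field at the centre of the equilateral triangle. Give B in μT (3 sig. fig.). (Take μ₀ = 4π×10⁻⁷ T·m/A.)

Each side is a finite straight segment at perpendicular distance d = a/(2 tan(π/3)) = 0.02358 m from the centre, with end-angles ±π/3.
One side contributes B₁ = (μ₀I/4πd)·2 sin(π/3) = 1.45×10⁻⁵ T.
All 3 sides add in the same direction: B = 3 × 1.45×10⁻⁵ = 4.34×10⁻⁵ T.

B ≈ 43.4 μT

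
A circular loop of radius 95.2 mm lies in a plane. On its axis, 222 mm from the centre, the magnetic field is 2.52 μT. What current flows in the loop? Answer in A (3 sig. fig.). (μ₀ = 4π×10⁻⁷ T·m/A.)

I ≈ 6.24 A

On the axis of a loop, B = μ₀IR²/[2(R²+z²)^(3/2)], so I = 2B(R²+z²)^(3/2)/(μ₀R²).
R² + z² = 0.009063 + 0.04928 = 0.05835 m²; raised to 3/2 gives 1.41×10⁻² m³.
I = 2 × 2.52×10⁻⁶ × 1.41×10⁻² / (1.26×10⁻⁶ × 0.009063) = 6.24 A.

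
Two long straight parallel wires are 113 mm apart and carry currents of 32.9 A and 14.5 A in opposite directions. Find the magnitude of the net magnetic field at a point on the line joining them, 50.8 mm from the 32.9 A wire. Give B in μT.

Each long wire gives B = μ₀I/(2πd). Distances are d₁ = 0.0508 m and d₂ = 0.0622 m.
B₁ = 1.30×10⁻⁴ T, B₂ = 4.66×10⁻⁵ T.
Between antiparallel currents both contributions point the same way, so they add. B = B₁ + B₂ = 1.30×10⁻⁴ + 4.66×10⁻⁵ = 1.76×10⁻⁴ T.

B ≈ 176 μT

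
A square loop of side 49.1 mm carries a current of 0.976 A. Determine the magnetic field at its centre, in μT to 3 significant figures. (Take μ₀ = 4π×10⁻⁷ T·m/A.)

B ≈ 22.5 μT

Each side is a finite straight segment at perpendicular distance d = a/(2 tan(π/4)) = 0.02455 m from the centre, with end-angles ±π/4.
One side contributes B₁ = (μ₀I/4πd)·2 sin(π/4) = 5.62×10⁻⁶ T.
All 4 sides add in the same direction: B = 4 × 5.62×10⁻⁶ = 2.25×10⁻⁵ T.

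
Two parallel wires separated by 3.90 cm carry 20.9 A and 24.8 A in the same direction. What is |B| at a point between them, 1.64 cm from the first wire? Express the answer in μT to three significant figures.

B ≈ 35.4 μT

Each long wire gives B = μ₀I/(2πd). Distances are d₁ = 0.0164 m and d₂ = 0.0226 m.
B₁ = 2.55×10⁻⁴ T, B₂ = 2.19×10⁻⁴ T.
Between parallel currents the two contributions point in opposite directions, so they subtract. B = |B₁ − B₂| = |2.55×10⁻⁴ − 2.19×10⁻⁴| = 3.54×10⁻⁵ T.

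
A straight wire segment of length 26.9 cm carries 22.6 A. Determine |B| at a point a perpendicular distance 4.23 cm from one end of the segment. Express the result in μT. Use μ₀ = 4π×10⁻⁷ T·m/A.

B ≈ 52.8 μT

For a finite straight segment, B = (μ₀I/4πd)(sinθ₁ + sinθ₂), where θ₁, θ₂ are the angles from the perpendicular to each end.
The perpendicular foot is at one end, so the two end-offsets along the wire are 0 and L = 0.269 m.
sinθ₁ = 0/√(0²+0.0423²) = 0.0000; sinθ₂ = 0.269/√(0.269²+0.0423²) = 0.9879.
B = (4π×10⁻⁷ × 22.6) / (4π × 0.0423) × (0.0000 + 0.9879) = 5.28×10⁻⁵ T.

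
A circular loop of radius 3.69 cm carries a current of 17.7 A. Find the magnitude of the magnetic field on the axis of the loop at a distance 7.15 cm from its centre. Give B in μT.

B ≈ 29.1 μT

On the axis of a circular loop, B = μ₀IR² / [2(R²+z²)^(3/2)].
R² + z² = (0.0369)² + (0.0715)² = 0.006474 m², and (R²+z²)^(3/2) = 5.21×10⁻⁴ m³.
B = (4π×10⁻⁷ × 17.7 × 0.001362) / (2 × 5.21×10⁻⁴) = 2.91×10⁻⁵ T.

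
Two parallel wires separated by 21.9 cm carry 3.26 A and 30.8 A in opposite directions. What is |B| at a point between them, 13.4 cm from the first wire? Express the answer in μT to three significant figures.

Each long wire gives B = μ₀I/(2πd). Distances are d₁ = 0.134 m and d₂ = 0.085 m.
B₁ = 4.87×10⁻⁶ T, B₂ = 7.25×10⁻⁵ T.
Between antiparallel currents both contributions point the same way, so they add. B = B₁ + B₂ = 4.87×10⁻⁶ + 7.25×10⁻⁵ = 7.73×10⁻⁵ T.

B ≈ 77.3 μT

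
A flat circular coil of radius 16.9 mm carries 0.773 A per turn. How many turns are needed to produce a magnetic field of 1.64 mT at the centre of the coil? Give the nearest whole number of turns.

N = 57

For an N-turn coil, B = Nμ₀I/(2R). A single turn gives B₁ = 2.87×10⁻⁵ T with R = 0.0169 m.
N = B/B₁ = 1.64×10⁻³ / 2.87×10⁻⁵ = 57.07.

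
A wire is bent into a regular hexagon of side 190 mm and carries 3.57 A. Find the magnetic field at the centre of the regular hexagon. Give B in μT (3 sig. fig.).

Each side is a finite straight segment at perpendicular distance d = a/(2 tan(π/6)) = 0.1645 m from the centre, with end-angles ±π/6.
One side contributes B₁ = (μ₀I/4πd)·2 sin(π/6) = 2.17×10⁻⁶ T.
All 6 sides add in the same direction: B = 6 × 2.17×10⁻⁶ = 1.30×10⁻⁵ T.

B ≈ 13.0 μT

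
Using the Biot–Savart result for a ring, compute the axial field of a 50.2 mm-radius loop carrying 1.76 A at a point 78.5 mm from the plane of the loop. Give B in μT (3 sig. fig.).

On the axis of a circular loop, B = μ₀IR² / [2(R²+z²)^(3/2)].
R² + z² = (0.0502)² + (0.0785)² = 0.008682 m², and (R²+z²)^(3/2) = 8.09×10⁻⁴ m³.
B = (4π×10⁻⁷ × 1.76 × 0.00252) / (2 × 8.09×10⁻⁴) = 3.44×10⁻⁶ T.

B ≈ 3.44 μT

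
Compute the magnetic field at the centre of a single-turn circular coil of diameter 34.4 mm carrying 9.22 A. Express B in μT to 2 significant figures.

B ≈ 340 μT

At the centre of a circular loop the Biot–Savart law gives B = μ₀I/(2R) (so R = 0.0172 m).
B = (4π×10⁻⁷ × 9.22) / (2 × 0.0172) = 3.37×10⁻⁴ T.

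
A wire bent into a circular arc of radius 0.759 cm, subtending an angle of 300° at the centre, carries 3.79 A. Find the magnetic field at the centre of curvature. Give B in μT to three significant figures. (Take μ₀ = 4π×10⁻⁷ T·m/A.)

B ≈ 261 μT

The Biot–Savart field of a circular arc at its centre is B = μ₀Iφ/(4πR), with φ = 5.236 rad.
B = (4π×10⁻⁷ × 3.79 × 5.236) / (4π × 0.00759) = 2.61×10⁻⁴ T.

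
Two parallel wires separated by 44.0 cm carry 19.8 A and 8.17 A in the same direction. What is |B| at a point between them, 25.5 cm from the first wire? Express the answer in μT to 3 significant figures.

B ≈ 6.70 μT

Each long wire gives B = μ₀I/(2πd). Distances are d₁ = 0.255 m and d₂ = 0.185 m.
B₁ = 1.55×10⁻⁵ T, B₂ = 8.83×10⁻⁶ T.
Between parallel currents the two contributions point in opposite directions, so they subtract. B = |B₁ − B₂| = |1.55×10⁻⁵ − 8.83×10⁻⁶| = 6.70×10⁻⁶ T.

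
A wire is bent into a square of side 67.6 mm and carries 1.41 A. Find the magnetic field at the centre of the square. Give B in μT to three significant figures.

B ≈ 23.6 μT

Each side is a finite straight segment at perpendicular distance d = a/(2 tan(π/4)) = 0.0338 m from the centre, with end-angles ±π/4.
One side contributes B₁ = (μ₀I/4πd)·2 sin(π/4) = 5.90×10⁻⁶ T.
All 4 sides add in the same direction: B = 4 × 5.90×10⁻⁶ = 2.36×10⁻⁵ T.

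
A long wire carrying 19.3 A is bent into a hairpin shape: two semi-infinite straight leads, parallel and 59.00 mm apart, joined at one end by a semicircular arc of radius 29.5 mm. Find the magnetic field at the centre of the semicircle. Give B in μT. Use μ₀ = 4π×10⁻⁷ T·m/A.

The semicircular arc contributes B_arc = μ₀I·π/(4πR) = μ₀I/(4R) = 2.06×10⁻⁴ T.
Each semi-infinite lead is at perpendicular distance R = 0.0295 m from the centre, with the perpendicular foot at its near end, so it contributes μ₀I/(4πR); both point the same way, together 1.31×10⁻⁴ T.
Arc and leads all point the same direction: B = 2.06×10⁻⁴ + 1.31×10⁻⁴ = 3.36×10⁻⁴ T.

B ≈ 336 μT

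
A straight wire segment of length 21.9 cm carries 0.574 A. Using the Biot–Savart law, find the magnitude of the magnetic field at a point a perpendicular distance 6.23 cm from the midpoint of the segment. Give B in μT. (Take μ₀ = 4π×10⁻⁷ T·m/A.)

For a finite straight segment, B = (μ₀I/4πd)(sinθ₁ + sinθ₂), where θ₁, θ₂ are the angles from the perpendicular to each end.
The perpendicular from the point meets the wire at its midpoint, so each end is L/2 = 0.1095 m away along the wire.
sinθ₁ = 0.1095/√(0.1095²+0.0623²) = 0.8692; sinθ₂ = 0.1095/√(0.1095²+0.0623²) = 0.8692.
B = (4π×10⁻⁷ × 0.574) / (4π × 0.0623) × (0.8692 + 0.8692) = 1.60×10⁻⁶ T.

B ≈ 1.60 μT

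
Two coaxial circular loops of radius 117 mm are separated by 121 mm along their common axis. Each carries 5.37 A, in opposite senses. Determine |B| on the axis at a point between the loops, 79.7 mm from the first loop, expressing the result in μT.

Each loop contributes B = μ₀IR²/[2(R²+z²)^(3/2)] on the axis, with z measured from that loop.
Loop 1 (z = 0.0797 m): B₁ = 1.63×10⁻⁵ T. Loop 2 (z = 0.0413 m): B₂ = 2.42×10⁻⁵ T.
The fields oppose: B = |B₁ − B₂| = 7.90×10⁻⁶ T.

B ≈ 7.90 μT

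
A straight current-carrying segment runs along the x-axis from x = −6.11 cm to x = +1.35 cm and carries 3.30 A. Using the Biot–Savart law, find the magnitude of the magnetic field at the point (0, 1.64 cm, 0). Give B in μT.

B ≈ 32.2 μT

For a finite straight segment, B = (μ₀I/4πd)(sinθ₁ + sinθ₂), where θ₁, θ₂ are the angles from the perpendicular to each end.
The perpendicular distance is d = 0.0164 m; the end-offsets along the wire are a = 0.0611 m and b = 0.0135 m.
sinθ₁ = 0.0611/√(0.0611²+0.0164²) = 0.9658; sinθ₂ = 0.0135/√(0.0135²+0.0164²) = 0.6355.
B = (4π×10⁻⁷ × 3.30) / (4π × 0.0164) × (0.9658 + 0.6355) = 3.22×10⁻⁵ T.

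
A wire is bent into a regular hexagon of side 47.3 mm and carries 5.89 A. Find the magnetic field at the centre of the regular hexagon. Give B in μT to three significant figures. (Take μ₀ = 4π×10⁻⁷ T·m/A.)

Each side is a finite straight segment at perpendicular distance d = a/(2 tan(π/6)) = 0.04096 m from the centre, with end-angles ±π/6.
One side contributes B₁ = (μ₀I/4πd)·2 sin(π/6) = 1.44×10⁻⁵ T.
All 6 sides add in the same direction: B = 6 × 1.44×10⁻⁵ = 8.63×10⁻⁵ T.

B ≈ 86.3 μT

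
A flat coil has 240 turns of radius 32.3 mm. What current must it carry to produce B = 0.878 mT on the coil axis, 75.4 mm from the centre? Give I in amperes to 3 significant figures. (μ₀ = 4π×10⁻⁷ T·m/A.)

For an N-turn coil, B = Nμ₀IR²/[2(R²+z²)^(3/2)] with R = 0.0323 m, z = 0.0754 m, so I = 2B(R²+z²)^(3/2)/(Nμ₀R²) = 2 × 8.78×10⁻⁴ × 5.52×10⁻⁴ / (240 × 4π×10⁻⁷ × 0.001043) = 3.08 A.

I ≈ 3.08 A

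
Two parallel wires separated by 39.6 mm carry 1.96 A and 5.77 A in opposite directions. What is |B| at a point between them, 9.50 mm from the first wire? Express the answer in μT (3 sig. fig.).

Each long wire gives B = μ₀I/(2πd). Distances are d₁ = 0.0095 m and d₂ = 0.0301 m.
B₁ = 4.13×10⁻⁵ T, B₂ = 3.83×10⁻⁵ T.
Between antiparallel currents both contributions point the same way, so they add. B = B₁ + B₂ = 4.13×10⁻⁵ + 3.83×10⁻⁵ = 7.96×10⁻⁵ T.

B ≈ 79.6 μT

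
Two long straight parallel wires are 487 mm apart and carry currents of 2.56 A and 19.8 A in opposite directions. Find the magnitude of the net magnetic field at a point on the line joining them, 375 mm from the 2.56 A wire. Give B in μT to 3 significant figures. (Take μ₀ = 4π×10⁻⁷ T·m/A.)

Each long wire gives B = μ₀I/(2πd). Distances are d₁ = 0.375 m and d₂ = 0.112 m.
B₁ = 1.37×10⁻⁶ T, B₂ = 3.54×10⁻⁵ T.
Between antiparallel currents both contributions point the same way, so they add. B = B₁ + B₂ = 1.37×10⁻⁶ + 3.54×10⁻⁵ = 3.67×10⁻⁵ T.

B ≈ 36.7 μT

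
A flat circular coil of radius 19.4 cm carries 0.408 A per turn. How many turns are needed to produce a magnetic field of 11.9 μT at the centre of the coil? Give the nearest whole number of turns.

For an N-turn coil, B = Nμ₀I/(2R). A single turn gives B₁ = 1.32×10⁻⁶ T with R = 0.194 m.
N = B/B₁ = 1.19×10⁻⁵ / 1.32×10⁻⁶ = 9.01.

N = 9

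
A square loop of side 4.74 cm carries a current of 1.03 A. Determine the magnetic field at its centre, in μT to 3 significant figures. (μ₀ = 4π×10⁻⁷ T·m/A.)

B ≈ 24.6 μT

Each side is a finite straight segment at perpendicular distance d = a/(2 tan(π/4)) = 0.0237 m from the centre, with end-angles ±π/4.
One side contributes B₁ = (μ₀I/4πd)·2 sin(π/4) = 6.15×10⁻⁶ T.
All 4 sides add in the same direction: B = 4 × 6.15×10⁻⁶ = 2.46×10⁻⁵ T.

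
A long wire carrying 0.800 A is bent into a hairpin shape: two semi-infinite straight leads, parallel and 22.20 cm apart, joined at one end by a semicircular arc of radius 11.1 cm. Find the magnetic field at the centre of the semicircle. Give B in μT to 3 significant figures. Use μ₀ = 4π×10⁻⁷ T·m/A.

The semicircular arc contributes B_arc = μ₀I·π/(4πR) = μ₀I/(4R) = 2.26×10⁻⁶ T.
Each semi-infinite lead is at perpendicular distance R = 0.111 m from the centre, with the perpendicular foot at its near end, so it contributes μ₀I/(4πR); both point the same way, together 1.44×10⁻⁶ T.
Arc and leads all point the same direction: B = 2.26×10⁻⁶ + 1.44×10⁻⁶ = 3.71×10⁻⁶ T.

B ≈ 3.71 μT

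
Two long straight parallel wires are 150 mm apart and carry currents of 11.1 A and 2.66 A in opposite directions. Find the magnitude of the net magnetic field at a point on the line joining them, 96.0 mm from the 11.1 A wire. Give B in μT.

Each long wire gives B = μ₀I/(2πd). Distances are d₁ = 0.096 m and d₂ = 0.054 m.
B₁ = 2.31×10⁻⁵ T, B₂ = 9.85×10⁻⁶ T.
Between antiparallel currents both contributions point the same way, so they add. B = B₁ + B₂ = 2.31×10⁻⁵ + 9.85×10⁻⁶ = 3.30×10⁻⁵ T.

B ≈ 33.0 μT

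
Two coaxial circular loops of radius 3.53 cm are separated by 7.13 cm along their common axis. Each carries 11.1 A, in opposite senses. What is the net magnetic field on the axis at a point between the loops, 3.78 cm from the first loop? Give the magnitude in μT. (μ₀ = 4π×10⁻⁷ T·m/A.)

B ≈ 12.6 μT

Each loop contributes B = μ₀IR²/[2(R²+z²)^(3/2)] on the axis, with z measured from that loop.
Loop 1 (z = 0.0378 m): B₁ = 6.28×10⁻⁵ T. Loop 2 (z = 0.0335 m): B₂ = 7.54×10⁻⁵ T.
The fields oppose: B = |B₁ − B₂| = 1.26×10⁻⁵ T.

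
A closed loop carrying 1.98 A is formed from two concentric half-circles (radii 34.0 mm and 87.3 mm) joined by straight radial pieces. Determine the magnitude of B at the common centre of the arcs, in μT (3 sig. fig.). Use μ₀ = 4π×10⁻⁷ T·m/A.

The radial connectors point toward the centre, so dl × r̂ = 0 and they contribute nothing.
Each semicircle gives μ₀I/(4R): inner arc 1.83×10⁻⁵ T, outer arc 7.13×10⁻⁶ T.
The two arcs carry current in opposite angular senses, so their fields oppose: B = |1.83×10⁻⁵ − 7.13×10⁻⁶| = 1.12×10⁻⁵ T.

B ≈ 11.2 μT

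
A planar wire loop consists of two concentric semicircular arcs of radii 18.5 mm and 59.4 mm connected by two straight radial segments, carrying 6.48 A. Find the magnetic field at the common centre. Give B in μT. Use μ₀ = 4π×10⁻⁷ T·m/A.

The radial connectors point toward the centre, so dl × r̂ = 0 and they contribute nothing.
Each semicircle gives μ₀I/(4R): inner arc 1.10×10⁻⁴ T, outer arc 3.43×10⁻⁵ T.
The two arcs carry current in opposite angular senses, so their fields oppose: B = |1.10×10⁻⁴ − 3.43×10⁻⁵| = 7.58×10⁻⁵ T.

B ≈ 75.8 μT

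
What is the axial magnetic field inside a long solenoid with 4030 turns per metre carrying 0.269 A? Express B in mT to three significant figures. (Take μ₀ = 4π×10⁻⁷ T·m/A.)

Inside a long solenoid, B = μ₀nI with n = 4030 turns/m.
B = 4π×10⁻⁷ × 4030 × 0.269 = 1.36×10⁻³ T.

B ≈ 1.36 mT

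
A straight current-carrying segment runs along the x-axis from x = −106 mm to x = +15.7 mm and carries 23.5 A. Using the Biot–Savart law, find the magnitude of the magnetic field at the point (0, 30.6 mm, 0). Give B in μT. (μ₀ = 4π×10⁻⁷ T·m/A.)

For a finite straight segment, B = (μ₀I/4πd)(sinθ₁ + sinθ₂), where θ₁, θ₂ are the angles from the perpendicular to each end.
The perpendicular distance is d = 0.0306 m; the end-offsets along the wire are a = 0.106 m and b = 0.0157 m.
sinθ₁ = 0.106/√(0.106²+0.0306²) = 0.9608; sinθ₂ = 0.0157/√(0.0157²+0.0306²) = 0.4565.
B = (4π×10⁻⁷ × 23.5) / (4π × 0.0306) × (0.9608 + 0.4565) = 1.09×10⁻⁴ T.

B ≈ 109 μT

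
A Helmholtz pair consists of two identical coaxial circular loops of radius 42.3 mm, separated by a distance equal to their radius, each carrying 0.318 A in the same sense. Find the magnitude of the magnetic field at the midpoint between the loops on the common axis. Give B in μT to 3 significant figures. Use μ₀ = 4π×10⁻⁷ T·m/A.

B ≈ 6.76 μT

Each loop contributes B = μ₀IR²/[2(R²+z²)^(3/2)] on the axis, with z measured from that loop.
Loop 1 (z = 0.02115 m): B₁ = 3.38×10⁻⁶ T. Loop 2 (z = 0.02115 m): B₂ = 3.38×10⁻⁶ T.
The fields add: B = B₁ + B₂ = 6.76×10⁻⁶ T.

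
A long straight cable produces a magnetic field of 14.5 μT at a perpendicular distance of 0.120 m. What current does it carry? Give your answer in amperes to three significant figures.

I ≈ 8.70 A

For a long straight wire B = μ₀I/(2πd), so I = 2πdB/μ₀.
I = 2π × 0.12 × 1.45×10⁻⁵ / (4π×10⁻⁷) = 8.70 A.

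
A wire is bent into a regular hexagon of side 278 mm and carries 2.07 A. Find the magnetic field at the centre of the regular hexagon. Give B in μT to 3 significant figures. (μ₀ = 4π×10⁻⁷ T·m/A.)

B ≈ 5.16 μT

Each side is a finite straight segment at perpendicular distance d = a/(2 tan(π/6)) = 0.2408 m from the centre, with end-angles ±π/6.
One side contributes B₁ = (μ₀I/4πd)·2 sin(π/6) = 8.60×10⁻⁷ T.
All 6 sides add in the same direction: B = 6 × 8.60×10⁻⁷ = 5.16×10⁻⁶ T.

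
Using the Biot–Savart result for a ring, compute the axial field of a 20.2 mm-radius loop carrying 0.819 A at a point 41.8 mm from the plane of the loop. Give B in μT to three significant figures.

B ≈ 2.10 μT

On the axis of a circular loop, B = μ₀IR² / [2(R²+z²)^(3/2)].
R² + z² = (0.0202)² + (0.0418)² = 0.002155 m², and (R²+z²)^(3/2) = 1.00×10⁻⁴ m³.
B = (4π×10⁻⁷ × 0.819 × 0.000408) / (2 × 1.00×10⁻⁴) = 2.10×10⁻⁶ T.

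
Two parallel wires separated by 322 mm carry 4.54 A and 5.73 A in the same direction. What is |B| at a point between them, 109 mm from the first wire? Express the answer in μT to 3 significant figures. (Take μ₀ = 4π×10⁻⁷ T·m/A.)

B ≈ 2.95 μT

Each long wire gives B = μ₀I/(2πd). Distances are d₁ = 0.109 m and d₂ = 0.213 m.
B₁ = 8.33×10⁻⁶ T, B₂ = 5.38×10⁻⁶ T.
Between parallel currents the two contributions point in opposite directions, so they subtract. B = |B₁ − B₂| = |8.33×10⁻⁶ − 5.38×10⁻⁶| = 2.95×10⁻⁶ T.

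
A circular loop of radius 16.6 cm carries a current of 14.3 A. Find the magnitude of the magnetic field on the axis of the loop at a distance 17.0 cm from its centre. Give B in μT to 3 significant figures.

On the axis of a circular loop, B = μ₀IR² / [2(R²+z²)^(3/2)].
R² + z² = (0.166)² + (0.17)² = 0.05646 m², and (R²+z²)^(3/2) = 1.34×10⁻² m³.
B = (4π×10⁻⁷ × 14.3 × 0.02756) / (2 × 1.34×10⁻²) = 1.85×10⁻⁵ T.

B ≈ 18.5 μT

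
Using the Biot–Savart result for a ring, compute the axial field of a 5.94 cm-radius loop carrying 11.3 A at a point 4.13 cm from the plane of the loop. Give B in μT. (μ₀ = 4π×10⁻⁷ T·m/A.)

On the axis of a circular loop, B = μ₀IR² / [2(R²+z²)^(3/2)].
R² + z² = (0.0594)² + (0.0413)² = 0.005234 m², and (R²+z²)^(3/2) = 3.79×10⁻⁴ m³.
B = (4π×10⁻⁷ × 11.3 × 0.003528) / (2 × 3.79×10⁻⁴) = 6.62×10⁻⁵ T.

B ≈ 66.2 μT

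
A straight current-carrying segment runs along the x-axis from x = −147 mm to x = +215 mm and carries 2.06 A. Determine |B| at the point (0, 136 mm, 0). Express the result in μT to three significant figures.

B ≈ 2.39 μT

For a finite straight segment, B = (μ₀I/4πd)(sinθ₁ + sinθ₂), where θ₁, θ₂ are the angles from the perpendicular to each end.
The perpendicular distance is d = 0.136 m; the end-offsets along the wire are a = 0.147 m and b = 0.215 m.
sinθ₁ = 0.147/√(0.147²+0.136²) = 0.7340; sinθ₂ = 0.215/√(0.215²+0.136²) = 0.8451.
B = (4π×10⁻⁷ × 2.06) / (4π × 0.136) × (0.7340 + 0.8451) = 2.39×10⁻⁶ T.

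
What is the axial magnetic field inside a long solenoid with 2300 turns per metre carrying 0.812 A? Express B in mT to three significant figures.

Inside a long solenoid, B = μ₀nI with n = 2300 turns/m.
B = 4π×10⁻⁷ × 2300 × 0.812 = 2.35×10⁻³ T.

B ≈ 2.35 mT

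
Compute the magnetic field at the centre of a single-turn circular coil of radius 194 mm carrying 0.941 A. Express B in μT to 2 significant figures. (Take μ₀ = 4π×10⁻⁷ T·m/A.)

At the centre of a circular loop the Biot–Savart law gives B = μ₀I/(2R).
B = (4π×10⁻⁷ × 0.941) / (2 × 0.194) = 3.05×10⁻⁶ T.

B ≈ 3.0 μT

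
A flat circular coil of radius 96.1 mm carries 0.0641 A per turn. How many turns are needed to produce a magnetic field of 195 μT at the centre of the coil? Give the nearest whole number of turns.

For an N-turn coil, B = Nμ₀I/(2R). A single turn gives B₁ = 4.19×10⁻⁷ T with R = 0.0961 m.
N = B/B₁ = 1.95×10⁻⁴ / 4.19×10⁻⁷ = 465.29.

N = 465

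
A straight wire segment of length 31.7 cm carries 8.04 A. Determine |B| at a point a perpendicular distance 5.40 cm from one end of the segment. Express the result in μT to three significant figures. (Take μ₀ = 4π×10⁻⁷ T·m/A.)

B ≈ 14.7 μT

For a finite straight segment, B = (μ₀I/4πd)(sinθ₁ + sinθ₂), where θ₁, θ₂ are the angles from the perpendicular to each end.
The perpendicular foot is at one end, so the two end-offsets along the wire are 0 and L = 0.317 m.
sinθ₁ = 0/√(0²+0.054²) = 0.0000; sinθ₂ = 0.317/√(0.317²+0.054²) = 0.9858.
B = (4π×10⁻⁷ × 8.04) / (4π × 0.054) × (0.0000 + 0.9858) = 1.47×10⁻⁵ T.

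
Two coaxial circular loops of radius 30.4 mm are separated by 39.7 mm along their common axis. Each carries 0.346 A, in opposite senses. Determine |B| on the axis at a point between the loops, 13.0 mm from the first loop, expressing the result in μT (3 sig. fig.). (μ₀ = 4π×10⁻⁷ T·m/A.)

B ≈ 2.53 μT

Each loop contributes B = μ₀IR²/[2(R²+z²)^(3/2)] on the axis, with z measured from that loop.
Loop 1 (z = 0.013 m): B₁ = 5.56×10⁻⁶ T. Loop 2 (z = 0.0267 m): B₂ = 3.03×10⁻⁶ T.
The fields oppose: B = |B₁ − B₂| = 2.53×10⁻⁶ T.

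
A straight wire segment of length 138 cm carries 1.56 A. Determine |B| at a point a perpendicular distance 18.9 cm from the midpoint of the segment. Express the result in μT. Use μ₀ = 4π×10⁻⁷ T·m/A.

B ≈ 1.59 μT

For a finite straight segment, B = (μ₀I/4πd)(sinθ₁ + sinθ₂), where θ₁, θ₂ are the angles from the perpendicular to each end.
The perpendicular from the point meets the wire at its midpoint, so each end is L/2 = 0.69 m away along the wire.
sinθ₁ = 0.69/√(0.69²+0.189²) = 0.9645; sinθ₂ = 0.69/√(0.69²+0.189²) = 0.9645.
B = (4π×10⁻⁷ × 1.56) / (4π × 0.189) × (0.9645 + 0.9645) = 1.59×10⁻⁶ T.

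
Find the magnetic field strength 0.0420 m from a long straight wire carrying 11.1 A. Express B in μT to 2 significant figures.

For an infinitely long straight wire, B = μ₀I/(2πd).
B = (4π×10⁻⁷ × 11.1) / (2π × 0.042) = 5.29×10⁻⁵ T.

B ≈ 53 μT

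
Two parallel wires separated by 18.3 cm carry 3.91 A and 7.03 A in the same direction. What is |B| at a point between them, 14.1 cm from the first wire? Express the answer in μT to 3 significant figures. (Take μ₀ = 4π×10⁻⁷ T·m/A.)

B ≈ 27.9 μT

Each long wire gives B = μ₀I/(2πd). Distances are d₁ = 0.141 m and d₂ = 0.042 m.
B₁ = 5.55×10⁻⁶ T, B₂ = 3.35×10⁻⁵ T.
Between parallel currents the two contributions point in opposite directions, so they subtract. B = |B₁ − B₂| = |5.55×10⁻⁶ − 3.35×10⁻⁵| = 2.79×10⁻⁵ T.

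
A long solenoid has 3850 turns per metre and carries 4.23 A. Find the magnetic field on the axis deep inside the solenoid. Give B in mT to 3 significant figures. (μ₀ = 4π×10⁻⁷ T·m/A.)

Inside a long solenoid, B = μ₀nI with n = 3850 turns/m.
B = 4π×10⁻⁷ × 3850 × 4.23 = 2.05×10⁻² T.

B ≈ 20.5 mT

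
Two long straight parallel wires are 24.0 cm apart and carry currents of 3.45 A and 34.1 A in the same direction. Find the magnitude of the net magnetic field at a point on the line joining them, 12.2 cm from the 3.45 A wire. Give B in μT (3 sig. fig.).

Each long wire gives B = μ₀I/(2πd). Distances are d₁ = 0.122 m and d₂ = 0.118 m.
B₁ = 5.66×10⁻⁶ T, B₂ = 5.78×10⁻⁵ T.
Between parallel currents the two contributions point in opposite directions, so they subtract. B = |B₁ − B₂| = |5.66×10⁻⁶ − 5.78×10⁻⁵| = 5.21×10⁻⁵ T.

B ≈ 52.1 μT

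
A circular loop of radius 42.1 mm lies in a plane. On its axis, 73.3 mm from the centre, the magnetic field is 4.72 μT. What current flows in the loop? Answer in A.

I ≈ 2.56 A

On the axis of a loop, B = μ₀IR²/[2(R²+z²)^(3/2)], so I = 2B(R²+z²)^(3/2)/(μ₀R²).
R² + z² = 0.001772 + 0.005373 = 0.007145 m²; raised to 3/2 gives 6.04×10⁻⁴ m³.
I = 2 × 4.72×10⁻⁶ × 6.04×10⁻⁴ / (1.26×10⁻⁶ × 0.001772) = 2.56 A.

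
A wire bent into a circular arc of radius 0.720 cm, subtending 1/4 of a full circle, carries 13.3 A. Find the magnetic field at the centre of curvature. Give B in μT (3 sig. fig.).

B ≈ 290 μT

The Biot–Savart field of a circular arc at its centre is B = μ₀Iφ/(4πR), with φ = 1.571 rad.
B = (4π×10⁻⁷ × 13.3 × 1.571) / (4π × 0.0072) = 2.90×10⁻⁴ T.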